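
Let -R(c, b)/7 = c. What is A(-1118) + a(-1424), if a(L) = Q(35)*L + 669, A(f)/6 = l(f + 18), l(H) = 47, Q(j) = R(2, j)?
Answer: 20887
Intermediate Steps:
R(c, b) = -7*c
Q(j) = -14 (Q(j) = -7*2 = -14)
A(f) = 282 (A(f) = 6*47 = 282)
a(L) = 669 - 14*L (a(L) = -14*L + 669 = 669 - 14*L)
A(-1118) + a(-1424) = 282 + (669 - 14*(-1424)) = 282 + (669 + 19936) = 282 + 20605 = 20887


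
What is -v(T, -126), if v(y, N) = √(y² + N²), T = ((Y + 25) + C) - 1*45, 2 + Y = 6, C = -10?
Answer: -2*√4138 ≈ -128.65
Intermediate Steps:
Y = 4 (Y = -2 + 6 = 4)
T = -26 (T = ((4 + 25) - 10) - 1*45 = (29 - 10) - 45 = 19 - 45 = -26)
v(y, N) = √(N² + y²)
-v(T, -126) = -√((-126)² + (-26)²) = -√(15876 + 676) = -√16552 = -2*√4138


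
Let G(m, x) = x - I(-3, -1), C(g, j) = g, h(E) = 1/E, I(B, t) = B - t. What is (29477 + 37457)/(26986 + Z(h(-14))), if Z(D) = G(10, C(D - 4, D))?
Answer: 937076/377775 ≈ 2.4805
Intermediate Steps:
h(E) = 1/E
G(m, x) = 2 + x (G(m, x) = x - (-3 - 1*(-1)) = x - (-3 + 1) = x - 1*(-2) = x + 2 = 2 + x)
Z(D) = -2 + D (Z(D) = 2 + (D - 4) = 2 + (-4 + D) = -2 + D)
(29477 + 37457)/(26986 + Z(h(-14))) = (29477 + 37457)/(26986 + (-2 + 1/(-14))) = 66934/(26986 + (-2 - 1/14)) = 66934/(26986 - 29/14) = 66934/(377775/14) = 66934*(14/377775) = 937076/377775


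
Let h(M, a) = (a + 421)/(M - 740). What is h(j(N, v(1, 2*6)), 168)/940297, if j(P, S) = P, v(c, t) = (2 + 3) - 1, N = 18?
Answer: -31/35731286 ≈ -8.6759e-7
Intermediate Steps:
v(c, t) = 4 (v(c, t) = 5 - 1 = 4)
h(M, a) = (421 + a)/(-740 + M)
h(j(N, v(1, 2*6)), 168)/940297 = ((421 + 168)/(-740 + 18))/940297 = (589/(-722))*(1/940297) = -1/722*589*(1/940297) = -31/38*1/940297 = -31/35731286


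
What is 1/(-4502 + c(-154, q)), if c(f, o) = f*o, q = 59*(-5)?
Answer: 1/40928 ≈ 2.4433e-5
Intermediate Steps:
q = -295
1/(-4502 + c(-154, q)) = 1/(-4502 - 154*(-295)) = 1/(-4502 + 45430) = 1/40928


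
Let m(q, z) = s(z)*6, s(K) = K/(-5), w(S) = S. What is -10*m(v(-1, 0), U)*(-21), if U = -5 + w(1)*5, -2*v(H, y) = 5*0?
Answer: 0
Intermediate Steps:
v(H, y) = 0 (v(H, y) = -5*0/2 = -1/2*0 = 0)
s(K) = -K/5 (s(K) = K*(-1/5) = -K/5)
U = 0 (U = -5 + 1*5 = -5 + 5 = 0)
m(q, z) = -6*z/5 (m(q, z) = -z/5*6 = -6*z/5)
-10*m(v(-1, 0), U)*(-21) = -(-12)*0*(-21) = -10*0*(-21) = 0*(-21) = 0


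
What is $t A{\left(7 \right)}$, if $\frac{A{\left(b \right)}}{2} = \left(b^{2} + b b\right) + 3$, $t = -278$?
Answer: $-56156$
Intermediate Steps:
$A{\left(b \right)} = 6 + 4 b^{2}$ ($A{\left(b \right)} = 2 \left(\left(b^{2} + b b\right) + 3\right) = 2 \left(\left(b^{2} + b^{2}\right) + 3\right) = 2 \left(2 b^{2} + 3\right) = 2 \left(3 + 2 b^{2}\right) = 6 + 4 b^{2}$)
$t A{\left(7 \right)} = - 278 \left(6 + 4 \cdot 7^{2}\right) = - 278 \left(6 + 4 \cdot 49\right) = - 278 \left(6 + 196\right) = \left(-278\right) 202 = -56156$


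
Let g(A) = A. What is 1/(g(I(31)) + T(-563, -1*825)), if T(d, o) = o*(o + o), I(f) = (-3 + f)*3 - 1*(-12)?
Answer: 1/1361346 ≈ 7.3457e-7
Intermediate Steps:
I(f) = 3 + 3*f (I(f) = (-9 + 3*f) + 12 = 3 + 3*f)
T(d, o) = 2*o² (T(d, o) = o*(2*o) = 2*o²)
1/(g(I(31)) + T(-563, -1*825)) = 1/((3 + 3*31) + 2*(-1*825)²) = 1/((3 + 93) + 2*(-825)²) = 1/(96 + 2*680625) = 1/(96 + 1361250) = 1/1361346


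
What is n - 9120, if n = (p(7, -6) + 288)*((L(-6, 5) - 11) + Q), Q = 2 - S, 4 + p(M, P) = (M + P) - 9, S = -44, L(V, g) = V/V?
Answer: 816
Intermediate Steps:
L(V, g) = 1
p(M, P) = -13 + M + P (p(M, P) = -4 + ((M + P) - 9) = -4 + (-9 + M + P) = -13 + M + P)
Q = 46 (Q = 2 - 1*(-44) = 2 + 44 = 46)
n = 9936 (n = ((-13 + 7 - 6) + 288)*((1 - 11) + 46) = (-12 + 288)*(-10 + 46) = 276*36 = 9936)
n - 9120 = 9936 - 9120 = 816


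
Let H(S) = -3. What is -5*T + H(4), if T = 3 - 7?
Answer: 17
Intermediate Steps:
T = -4
-5*T + H(4) = -5*(-4) - 3 = 20 - 3 = 17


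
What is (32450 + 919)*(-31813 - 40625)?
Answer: -2417183622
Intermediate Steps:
(32450 + 919)*(-31813 - 40625) = 33369*(-72438) = -2417183622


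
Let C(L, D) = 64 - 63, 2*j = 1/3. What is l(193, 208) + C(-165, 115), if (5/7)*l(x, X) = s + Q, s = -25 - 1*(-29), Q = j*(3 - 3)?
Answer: 33/5 ≈ 6.6000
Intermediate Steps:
j = ⅙ (j = (½)/3 = (½)*(⅓) = ⅙ ≈ 0.16667)
Q = 0 (Q = (3 - 3)/6 = (⅙)*0 = 0)
C(L, D) = 1
s = 4 (s = -25 + 29 = 4)
l(x, X) = 28/5 (l(x, X) = 7*(4 + 0)/5 = (7/5)*4 = 28/5)
l(193, 208) + C(-165, 115) = 28/5 + 1 = 33/5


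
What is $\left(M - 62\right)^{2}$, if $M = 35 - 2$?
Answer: $841$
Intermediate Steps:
$M = 33$ ($M = 35 - 2 = 33$)
$\left(M - 62\right)^{2} = \left(33 - 62\right)^{2} = \left(-29\right)^{2} = 841$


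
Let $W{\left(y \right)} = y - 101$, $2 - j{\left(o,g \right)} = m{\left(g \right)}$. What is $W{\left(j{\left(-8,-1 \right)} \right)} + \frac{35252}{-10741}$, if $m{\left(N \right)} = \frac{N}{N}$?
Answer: $- \frac{1109352}{10741} \approx -103.28$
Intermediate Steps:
$m{\left(N \right)} = 1$
$j{\left(o,g \right)} = 1$ ($j{\left(o,g \right)} = 2 - 1 = 1$)
$W{\left(y \right)} = -101 + y$
$W{\left(j{\left(-8,-1 \right)} \right)} + \frac{35252}{-10741} = \left(-101 + 1\right) + \frac{35252}{-10741} = -100 + 35252 \left(- \frac{1}{10741}\right) = -100 - \frac{35252}{10741} = - \frac{1109352}{10741}$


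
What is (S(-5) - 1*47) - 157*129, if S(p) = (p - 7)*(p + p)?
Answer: -20180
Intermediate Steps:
S(p) = 2*p*(-7 + p) (S(p) = (-7 + p)*(2*p) = 2*p*(-7 + p))
(S(-5) - 1*47) - 157*129 = (2*(-5)*(-7 - 5) - 1*47) - 157*129 = (2*(-5)*(-12) - 47) - 20253 = (120 - 47) - 20253 = 73 - 20253 = -20180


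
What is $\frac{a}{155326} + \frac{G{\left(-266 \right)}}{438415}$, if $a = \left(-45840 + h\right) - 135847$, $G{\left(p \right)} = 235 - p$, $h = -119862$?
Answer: $- \frac{132125786509}{68097248290} \approx -1.9403$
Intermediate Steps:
$a = -301549$ ($a = \left(-45840 - 119862\right) - 135847 = -165702 - 135847 = -301549$)
$\frac{a}{155326} + \frac{G{\left(-266 \right)}}{438415} = - \frac{301549}{155326} + \frac{235 - -266}{438415} = \left(-301549\right) \frac{1}{155326} + \left(235 + 266\right) \frac{1}{438415} = - \frac{301549}{155326} + 501 \cdot \frac{1}{438415} = - \frac{301549}{155326} + \frac{501}{438415} = - \frac{132125786509}{68097248290}$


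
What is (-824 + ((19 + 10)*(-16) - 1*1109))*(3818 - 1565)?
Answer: -5400441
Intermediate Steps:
(-824 + ((19 + 10)*(-16) - 1*1109))*(3818 - 1565) = (-824 + (29*(-16) - 1109))*2253 = (-824 + (-464 - 1109))*2253 = (-824 - 1573)*2253 = -2397*2253 = -5400441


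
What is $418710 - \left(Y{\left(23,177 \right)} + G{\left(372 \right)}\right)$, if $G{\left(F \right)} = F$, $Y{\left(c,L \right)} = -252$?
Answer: $418590$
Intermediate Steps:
$418710 - \left(Y{\left(23,177 \right)} + G{\left(372 \right)}\right) = 418710 - \left(-252 + 372\right) = 418710 - 120 = 418590$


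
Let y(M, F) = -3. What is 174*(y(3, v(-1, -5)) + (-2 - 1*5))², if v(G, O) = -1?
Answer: 17400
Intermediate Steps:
174*(y(3, v(-1, -5)) + (-2 - 1*5))² = 174*(-3 + (-2 - 1*5))² = 174*(-3 + (-2 - 5))² = 174*(-3 - 7)² = 174*(-10)² = 174*100 = 17400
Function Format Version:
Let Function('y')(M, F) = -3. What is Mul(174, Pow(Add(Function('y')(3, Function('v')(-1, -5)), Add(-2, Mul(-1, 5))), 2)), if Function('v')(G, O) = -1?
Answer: 17400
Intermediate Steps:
Mul(174, Pow(Add(Function('y')(3, Function('v')(-1, -5)), Add(-2, Mul(-1, 5))), 2)) = Mul(174, Pow(Add(-3, Add(-2, Mul(-1, 5))), 2)) = Mul(174, Pow(Add(-3, Add(-2, -5)), 2)) = Mul(174, Pow(Add(-3, -7), 2)) = Mul(174, Pow(-10, 2)) = Mul(174, 100) = 17400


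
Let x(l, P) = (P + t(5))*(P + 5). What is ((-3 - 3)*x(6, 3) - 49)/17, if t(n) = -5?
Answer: 47/17 ≈ 2.7647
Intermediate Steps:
x(l, P) = (-5 + P)*(5 + P) (x(l, P) = (P - 5)*(P + 5) = (-5 + P)*(5 + P))
((-3 - 3)*x(6, 3) - 49)/17 = ((-3 - 3)*(-25 + 3²) - 49)/17 = (-6*(-25 + 9) - 49)/17 = (-6*(-16) - 49)/17 = (96 - 49)/17 = (1/17)*47 = 47/17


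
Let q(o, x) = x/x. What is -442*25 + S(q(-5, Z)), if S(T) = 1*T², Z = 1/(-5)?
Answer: -11049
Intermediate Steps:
Z = -⅕ (Z = 1*(-⅕) = -⅕ ≈ -0.20000)
q(o, x) = 1
S(T) = T²
-442*25 + S(q(-5, Z)) = -442*25 + 1² = -11050 + 1 = -11049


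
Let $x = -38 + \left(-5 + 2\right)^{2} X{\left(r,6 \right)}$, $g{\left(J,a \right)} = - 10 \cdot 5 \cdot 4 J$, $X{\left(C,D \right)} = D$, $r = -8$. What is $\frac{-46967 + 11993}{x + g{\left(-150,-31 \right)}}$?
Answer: $- \frac{261}{224} \approx -1.1652$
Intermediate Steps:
$g{\left(J,a \right)} = - 200 J$ ($g{\left(J,a \right)} = - 10 \cdot 20 J = - 200 J$)
$x = 16$ ($x = -38 + \left(-5 + 2\right)^{2} \cdot 6 = -38 + \left(-3\right)^{2} \cdot 6 = -38 + 9 \cdot 6 = -38 + 54 = 16$)
$\frac{-46967 + 11993}{x + g{\left(-150,-31 \right)}} = \frac{-46967 + 11993}{16 - -30000} = - \frac{34974}{16 + 30000} = - \frac{34974}{30016} = \left(-34974\right) \frac{1}{30016} = - \frac{261}{224}$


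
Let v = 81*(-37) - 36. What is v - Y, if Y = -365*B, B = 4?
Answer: -1573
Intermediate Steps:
Y = -1460 (Y = -365*4 = -1460)
v = -3033 (v = -2997 - 36 = -3033)
v - Y = -3033 - 1*(-1460) = -3033 + 1460 = -1573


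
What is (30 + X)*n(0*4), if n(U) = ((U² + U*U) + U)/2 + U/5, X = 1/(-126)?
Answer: 0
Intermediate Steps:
X = -1/126 ≈ -0.0079365
n(U) = U² + 7*U/10 (n(U) = ((U² + U²) + U)*(½) + U*(⅕) = (2*U² + U)*(½) + U/5 = (U + 2*U²)*(½) + U/5 = (U² + U/2) + U/5 = U² + 7*U/10)
(30 + X)*n(0*4) = (30 - 1/126)*((0*4)*(7 + 10*(0*4))/10) = 3779*((⅒)*0*(7 + 10*0))/126 = 3779*((⅒)*0*(7 + 0))/126 = 3779*((⅒)*0*7)/126 = (3779/126)*0 = 0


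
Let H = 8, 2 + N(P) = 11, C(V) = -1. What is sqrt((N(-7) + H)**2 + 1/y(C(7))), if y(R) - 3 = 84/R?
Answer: 4*sqrt(1463)/9 ≈ 17.000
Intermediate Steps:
y(R) = 3 + 84/R
N(P) = 9 (N(P) = -2 + 11 = 9)
sqrt((N(-7) + H)**2 + 1/y(C(7))) = sqrt((9 + 8)**2 + 1/(3 + 84/(-1))) = sqrt(17**2 + 1/(3 + 84*(-1))) = sqrt(289 + 1/(3 - 84)) = sqrt(289 + 1/(-81)) = sqrt(289 - 1/81) = sqrt(23408/81) = 4*sqrt(1463)/9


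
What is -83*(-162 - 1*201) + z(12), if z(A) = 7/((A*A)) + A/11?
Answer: 47726141/1584 ≈ 30130.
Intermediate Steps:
z(A) = 7/A² + A/11 (z(A) = 7/(A²) + A*(1/11) = 7/A² + A/11)
-83*(-162 - 1*201) + z(12) = -83*(-162 - 1*201) + (7/12² + (1/11)*12) = -83*(-162 - 201) + (7*(1/144) + 12/11) = -83*(-363) + (7/144 + 12/11) = 30129 + 1805/1584 = 47726141/1584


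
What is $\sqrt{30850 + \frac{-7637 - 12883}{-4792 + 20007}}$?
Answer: $\frac{\sqrt{285653853178}}{3043} \approx 175.64$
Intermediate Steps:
$\sqrt{30850 + \frac{-7637 - 12883}{-4792 + 20007}} = \sqrt{30850 - \frac{20520}{15215}} = \sqrt{30850 - \frac{4104}{3043}} = \sqrt{\frac{93872446}{3043}} = \frac{\sqrt{285653853178}}{3043}$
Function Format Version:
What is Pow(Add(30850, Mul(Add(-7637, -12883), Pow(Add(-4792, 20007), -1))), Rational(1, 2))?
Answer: Mul(Rational(1, 3043), Pow(285653853178, Rational(1, 2))) ≈ 175.64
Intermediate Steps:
Pow(Add(30850, Mul(Add(-7637, -12883), Pow(Add(-4792, 20007), -1))), Rational(1, 2)) = Pow(Add(30850, Mul(-20520, Pow(15215, -1))), Rational(1, 2)) = Pow(Add(30850, Mul(-20520, Rational(1, 15215))), Rational(1, 2)) = Pow(Add(30850, Rational(-4104, 3043)), Rational(1, 2)) = Pow(Rational(93872446, 3043), Rational(1, 2)) = Mul(Rational(1, 3043), Pow(285653853178, Rational(1, 2)))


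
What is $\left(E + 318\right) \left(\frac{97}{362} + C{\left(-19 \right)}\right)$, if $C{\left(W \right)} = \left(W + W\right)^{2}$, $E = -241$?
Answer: $\frac{40257525}{362} \approx 1.1121 \cdot 10^{5}$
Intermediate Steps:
$C{\left(W \right)} = 4 W^{2}$ ($C{\left(W \right)} = \left(2 W\right)^{2} = 4 W^{2}$)
$\left(E + 318\right) \left(\frac{97}{362} + C{\left(-19 \right)}\right) = \left(-241 + 318\right) \left(\frac{97}{362} + 4 \left(-19\right)^{2}\right) = 77 \left(97 \cdot \frac{1}{362} + 4 \cdot 361\right) = 77 \left(\frac{97}{362} + 1444\right) = 77 \cdot \frac{522825}{362} = \frac{40257525}{362}$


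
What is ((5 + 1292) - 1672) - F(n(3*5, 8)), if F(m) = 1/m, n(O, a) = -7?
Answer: -2624/7 ≈ -374.86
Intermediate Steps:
((5 + 1292) - 1672) - F(n(3*5, 8)) = ((5 + 1292) - 1672) - 1/(-7) = (1297 - 1672) - 1*(-⅐) = -375 + ⅐ = -2624/7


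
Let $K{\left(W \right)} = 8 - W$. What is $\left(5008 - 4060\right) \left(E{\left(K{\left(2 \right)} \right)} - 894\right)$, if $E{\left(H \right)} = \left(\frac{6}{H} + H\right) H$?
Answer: $-807696$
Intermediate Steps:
$E{\left(H \right)} = H \left(H + \frac{6}{H}\right)$ ($E{\left(H \right)} = \left(H + \frac{6}{H}\right) H = H \left(H + \frac{6}{H}\right)$)
$\left(5008 - 4060\right) \left(E{\left(K{\left(2 \right)} \right)} - 894\right) = \left(5008 - 4060\right) \left(\left(6 + \left(8 - 2\right)^{2}\right) - 894\right) = 948 \left(\left(6 + \left(8 - 2\right)^{2}\right) - 894\right) = 948 \left(\left(6 + 6^{2}\right) - 894\right) = 948 \left(\left(6 + 36\right) - 894\right) = 948 \left(42 - 894\right) = 948 \left(-852\right) = -807696$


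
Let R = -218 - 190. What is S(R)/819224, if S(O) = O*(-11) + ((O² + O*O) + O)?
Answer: 6018/14629 ≈ 0.41137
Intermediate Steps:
R = -408
S(O) = -10*O + 2*O² (S(O) = -11*O + ((O² + O²) + O) = -11*O + (2*O² + O) = -11*O + (O + 2*O²) = -10*O + 2*O²)
S(R)/819224 = (2*(-408)*(-5 - 408))/819224 = (2*(-408)*(-413))*(1/819224) = 337008*(1/819224) = 6018/14629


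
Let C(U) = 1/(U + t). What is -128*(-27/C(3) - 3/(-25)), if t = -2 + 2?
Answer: 258816/25 ≈ 10353.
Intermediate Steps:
t = 0
C(U) = 1/U (C(U) = 1/(U + 0) = 1/U)
-128*(-27/C(3) - 3/(-25)) = -128*(-27/(1/3) - 3/(-25)) = -128*(-27/⅓ - 3*(-1/25)) = -128*(-27*3 + 3/25) = -128*(-81 + 3/25) = -128*(-2022/25) = 258816/25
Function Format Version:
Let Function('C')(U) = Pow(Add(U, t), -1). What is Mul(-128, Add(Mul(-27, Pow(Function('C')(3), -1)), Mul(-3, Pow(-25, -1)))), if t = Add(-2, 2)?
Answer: Rational(258816, 25) ≈ 10353.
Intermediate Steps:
t = 0
Function('C')(U) = Pow(U, -1) (Function('C')(U) = Pow(Add(U, 0), -1) = Pow(U, -1))
Mul(-128, Add(Mul(-27, Pow(Function('C')(3), -1)), Mul(-3, Pow(-25, -1)))) = Mul(-128, Add(Mul(-27, Pow(Pow(3, -1), -1)), Mul(-3, Pow(-25, -1)))) = Mul(-128, Add(Mul(-27, Pow(Rational(1, 3), -1)), Mul(-3, Rational(-1, 25)))) = Mul(-128, Add(Mul(-27, 3), Rational(3, 25))) = Mul(-128, Add(-81, Rational(3, 25))) = Mul(-128, Rational(-2022, 25)) = Rational(258816, 25)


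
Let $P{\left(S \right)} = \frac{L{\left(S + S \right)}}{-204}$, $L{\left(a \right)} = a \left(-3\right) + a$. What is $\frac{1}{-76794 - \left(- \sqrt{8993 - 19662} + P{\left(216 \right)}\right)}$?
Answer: $- \frac{22194690}{1704516108241} - \frac{289 i \sqrt{10669}}{1704516108241} \approx -1.3021 \cdot 10^{-5} - 1.7513 \cdot 10^{-8} i$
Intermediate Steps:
$L{\left(a \right)} = - 2 a$ ($L{\left(a \right)} = - 3 a + a = - 2 a$)
$P{\left(S \right)} = \frac{S}{51}$ ($P{\left(S \right)} = \frac{\left(-2\right) \left(S + S\right)}{-204} = - 2 \cdot 2 S \left(- \frac{1}{204}\right) = - 4 S \left(- \frac{1}{204}\right) = \frac{S}{51}$)
$\frac{1}{-76794 - \left(- \sqrt{8993 - 19662} + P{\left(216 \right)}\right)} = \frac{1}{-76794 + \left(\sqrt{8993 - 19662} - \frac{1}{51} \cdot 216\right)} = \frac{1}{-76794 + \left(\sqrt{-10669} - \frac{72}{17}\right)} = \frac{1}{-76794 - \left(\frac{72}{17} - i \sqrt{10669}\right)} = \frac{1}{- \frac{1305570}{17} + i \sqrt{10669}}$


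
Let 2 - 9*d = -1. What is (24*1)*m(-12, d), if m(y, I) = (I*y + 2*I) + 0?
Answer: -80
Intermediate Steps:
d = ⅓ (d = 2/9 - ⅑*(-1) = 2/9 + ⅑ = ⅓ ≈ 0.33333)
m(y, I) = 2*I + I*y (m(y, I) = (2*I + I*y) + 0 = 2*I + I*y)
(24*1)*m(-12, d) = (24*1)*((2 - 12)/3) = 24*((⅓)*(-10)) = 24*(-10/3) = -80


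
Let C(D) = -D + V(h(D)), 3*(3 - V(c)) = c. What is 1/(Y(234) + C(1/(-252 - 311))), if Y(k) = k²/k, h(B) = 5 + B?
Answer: 563/132494 ≈ 0.0042492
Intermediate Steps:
V(c) = 3 - c/3
C(D) = 4/3 - 4*D/3 (C(D) = -D + (3 - (5 + D)/3) = -D + (3 + (-5/3 - D/3)) = -D + (4/3 - D/3) = 4/3 - 4*D/3)
Y(k) = k
1/(Y(234) + C(1/(-252 - 311))) = 1/(234 + (4/3 - 4/(3*(-252 - 311)))) = 1/(234 + (4/3 - 4/3/(-563))) = 1/(234 + (4/3 - 4/3*(-1/563))) = 1/(234 + (4/3 + 4/1689)) = 1/(234 + 752/563) = 1/(132494/563) = 563/132494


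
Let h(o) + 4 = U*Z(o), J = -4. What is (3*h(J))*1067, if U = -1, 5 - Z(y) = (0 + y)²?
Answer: 22407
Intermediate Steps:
Z(y) = 5 - y² (Z(y) = 5 - (0 + y)² = 5 - y²)
h(o) = -9 + o² (h(o) = -4 - (5 - o²) = -4 + (-5 + o²) = -9 + o²)
(3*h(J))*1067 = (3*(-9 + (-4)²))*1067 = (3*(-9 + 16))*1067 = (3*7)*1067 = 21*1067 = 22407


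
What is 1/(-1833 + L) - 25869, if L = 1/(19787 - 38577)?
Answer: -890981953489/34442071 ≈ -25869.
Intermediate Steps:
L = -1/18790 (L = 1/(-18790) = -1/18790 ≈ -5.3220e-5)
1/(-1833 + L) - 25869 = 1/(-1833 - 1/18790) - 25869 = 1/(-34442071/18790) - 25869 = -18790/34442071 - 25869 = -890981953489/34442071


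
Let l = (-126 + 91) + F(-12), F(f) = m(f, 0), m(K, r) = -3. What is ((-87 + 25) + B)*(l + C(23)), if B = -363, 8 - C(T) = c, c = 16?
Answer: 19550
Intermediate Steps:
C(T) = -8 (C(T) = 8 - 1*16 = 8 - 16 = -8)
F(f) = -3
l = -38 (l = (-126 + 91) - 3 = -35 - 3 = -38)
((-87 + 25) + B)*(l + C(23)) = ((-87 + 25) - 363)*(-38 - 8) = (-62 - 363)*(-46) = -425*(-46) = 19550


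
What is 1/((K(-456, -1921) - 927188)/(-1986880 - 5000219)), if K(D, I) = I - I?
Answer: 6987099/927188 ≈ 7.5358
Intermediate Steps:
K(D, I) = 0
1/((K(-456, -1921) - 927188)/(-1986880 - 5000219)) = 1/((0 - 927188)/(-1986880 - 5000219)) = 1/(-927188/(-6987099)) = 1/(-927188*(-1/6987099)) = 1/(927188/6987099) = 6987099/927188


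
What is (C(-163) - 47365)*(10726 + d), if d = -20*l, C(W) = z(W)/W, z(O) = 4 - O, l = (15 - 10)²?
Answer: -78951489612/163 ≈ -4.8436e+8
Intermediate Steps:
l = 25 (l = 5² = 25)
C(W) = (4 - W)/W
d = -500 (d = -20*25 = -500)
(C(-163) - 47365)*(10726 + d) = ((4 - 1*(-163))/(-163) - 47365)*(10726 - 500) = (-(4 + 163)/163 - 47365)*10226 = (-1/163*167 - 47365)*10226 = (-167/163 - 47365)*10226 = -7720662/163*10226 = -78951489612/163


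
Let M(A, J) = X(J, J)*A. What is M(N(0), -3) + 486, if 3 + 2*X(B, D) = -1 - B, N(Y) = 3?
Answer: 969/2 ≈ 484.50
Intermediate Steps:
X(B, D) = -2 - B/2 (X(B, D) = -3/2 + (-1 - B)/2 = -3/2 + (-½ - B/2) = -2 - B/2)
M(A, J) = A*(-2 - J/2) (M(A, J) = (-2 - J/2)*A = A*(-2 - J/2))
M(N(0), -3) + 486 = -½*3*(4 - 3) + 486 = -½*3*1 + 486 = -3/2 + 486 = 969/2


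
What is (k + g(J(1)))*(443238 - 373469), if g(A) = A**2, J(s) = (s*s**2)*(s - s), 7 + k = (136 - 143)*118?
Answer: -58117577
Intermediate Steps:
k = -833 (k = -7 + (136 - 143)*118 = -7 - 7*118 = -7 - 826 = -833)
J(s) = 0 (J(s) = s**3*0 = 0)
(k + g(J(1)))*(443238 - 373469) = (-833 + 0**2)*(443238 - 373469) = (-833 + 0)*69769 = -833*69769 = -58117577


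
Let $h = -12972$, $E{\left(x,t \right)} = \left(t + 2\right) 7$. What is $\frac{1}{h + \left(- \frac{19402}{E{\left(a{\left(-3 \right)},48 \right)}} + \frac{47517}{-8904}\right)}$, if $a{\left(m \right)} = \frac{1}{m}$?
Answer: $- \frac{74200}{967031599} \approx -7.673 \cdot 10^{-5}$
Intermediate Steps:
$E{\left(x,t \right)} = 14 + 7 t$ ($E{\left(x,t \right)} = \left(2 + t\right) 7 = 14 + 7 t$)
$\frac{1}{h + \left(- \frac{19402}{E{\left(a{\left(-3 \right)},48 \right)}} + \frac{47517}{-8904}\right)} = \frac{1}{-12972 + \left(- \frac{19402}{14 + 7 \cdot 48} + \frac{47517}{-8904}\right)} = \frac{1}{-12972 + \left(- \frac{19402}{14 + 336} + 47517 \left(- \frac{1}{8904}\right)\right)} = \frac{1}{-12972 - \left(\frac{15839}{2968} + \frac{19402}{350}\right)} = \frac{1}{-12972 - \frac{4509199}{74200}} = \frac{1}{- \frac{967031599}{74200}} = - \frac{74200}{967031599}$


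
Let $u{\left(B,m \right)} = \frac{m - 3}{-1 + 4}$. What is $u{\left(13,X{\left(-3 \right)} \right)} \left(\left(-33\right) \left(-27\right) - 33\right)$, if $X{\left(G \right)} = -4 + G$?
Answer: $-2860$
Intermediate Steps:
$u{\left(B,m \right)} = -1 + \frac{m}{3}$ ($u{\left(B,m \right)} = \frac{-3 + m}{3} = \left(-3 + m\right) \frac{1}{3} = -1 + \frac{m}{3}$)
$u{\left(13,X{\left(-3 \right)} \right)} \left(\left(-33\right) \left(-27\right) - 33\right) = \left(-1 + \frac{-4 - 3}{3}\right) \left(\left(-33\right) \left(-27\right) - 33\right) = \left(-1 + \frac{1}{3} \left(-7\right)\right) \left(891 - 33\right) = \left(-1 - \frac{7}{3}\right) 858 = \left(- \frac{10}{3}\right) 858 = -2860$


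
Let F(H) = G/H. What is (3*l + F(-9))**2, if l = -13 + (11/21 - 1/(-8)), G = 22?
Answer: 396288649/254016 ≈ 1560.1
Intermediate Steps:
F(H) = 22/H
l = -2075/168 (l = -13 + (11*(1/21) - 1*(-1/8)) = -13 + (11/21 + 1/8) = -13 + 109/168 = -2075/168 ≈ -12.351)
(3*l + F(-9))**2 = (3*(-2075/168) + 22/(-9))**2 = (-2075/56 + 22*(-1/9))**2 = (-2075/56 - 22/9)**2 = (-19907/504)**2 = 396288649/254016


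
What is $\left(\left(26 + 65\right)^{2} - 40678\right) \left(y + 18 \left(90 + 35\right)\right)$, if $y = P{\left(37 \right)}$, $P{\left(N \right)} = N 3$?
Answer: $-76489317$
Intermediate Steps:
$P{\left(N \right)} = 3 N$
$y = 111$ ($y = 3 \cdot 37 = 111$)
$\left(\left(26 + 65\right)^{2} - 40678\right) \left(y + 18 \left(90 + 35\right)\right) = \left(\left(26 + 65\right)^{2} - 40678\right) \left(111 + 18 \left(90 + 35\right)\right) = \left(91^{2} - 40678\right) \left(111 + 18 \cdot 125\right) = \left(8281 - 40678\right) \left(111 + 2250\right) = \left(-32397\right) 2361 = -76489317$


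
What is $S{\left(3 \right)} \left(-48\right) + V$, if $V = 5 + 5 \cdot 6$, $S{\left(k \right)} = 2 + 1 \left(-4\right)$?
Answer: $131$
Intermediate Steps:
$S{\left(k \right)} = -2$ ($S{\left(k \right)} = 2 - 4 = -2$)
$V = 35$ ($V = 5 + 30 = 35$)
$S{\left(3 \right)} \left(-48\right) + V = \left(-2\right) \left(-48\right) + 35 = 96 + 35 = 131$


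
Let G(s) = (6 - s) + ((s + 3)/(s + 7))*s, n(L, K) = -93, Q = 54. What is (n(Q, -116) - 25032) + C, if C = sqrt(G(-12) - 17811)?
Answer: -25125 + 3*I*sqrt(49485)/5 ≈ -25125.0 + 133.47*I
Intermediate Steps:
G(s) = 6 - s + s*(3 + s)/(7 + s) (G(s) = (6 - s) + ((3 + s)/(7 + s))*s = (6 - s) + s*(3 + s)/(7 + s) = 6 - s + s*(3 + s)/(7 + s))
C = 3*I*sqrt(49485)/5 (C = sqrt(2*(21 - 12)/(7 - 12) - 17811) = sqrt(2*9/(-5) - 17811) = sqrt(2*(-1/5)*9 - 17811) = sqrt(-18/5 - 17811) = sqrt(-89073/5) = 3*I*sqrt(49485)/5 ≈ 133.47*I)
(n(Q, -116) - 25032) + C = (-93 - 25032) + 3*I*sqrt(49485)/5 = -25125 + 3*I*sqrt(49485)/5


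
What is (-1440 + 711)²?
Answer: 531441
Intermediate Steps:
(-1440 + 711)² = (-729)² = 531441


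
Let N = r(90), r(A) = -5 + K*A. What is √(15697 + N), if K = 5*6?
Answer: 22*√38 ≈ 135.62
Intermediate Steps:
K = 30
r(A) = -5 + 30*A
N = 2695 (N = -5 + 30*90 = -5 + 2700 = 2695)
√(15697 + N) = √(15697 + 2695) = √18392 = 22*√38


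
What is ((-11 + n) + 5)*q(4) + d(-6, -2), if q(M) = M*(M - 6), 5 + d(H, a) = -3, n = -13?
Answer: 144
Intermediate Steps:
d(H, a) = -8 (d(H, a) = -5 - 3 = -8)
q(M) = M*(-6 + M)
((-11 + n) + 5)*q(4) + d(-6, -2) = ((-11 - 13) + 5)*(4*(-6 + 4)) - 8 = (-24 + 5)*(4*(-2)) - 8 = -19*(-8) - 8 = 152 - 8 = 144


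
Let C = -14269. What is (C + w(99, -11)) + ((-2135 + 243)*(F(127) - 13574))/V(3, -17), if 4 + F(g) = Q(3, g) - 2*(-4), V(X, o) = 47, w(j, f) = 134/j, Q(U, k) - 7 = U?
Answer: 2473509121/4653 ≈ 5.3159e+5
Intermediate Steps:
Q(U, k) = 7 + U
F(g) = 14 (F(g) = -4 + ((7 + 3) - 2*(-4)) = -4 + (10 + 8) = -4 + 18 = 14)
(C + w(99, -11)) + ((-2135 + 243)*(F(127) - 13574))/V(3, -17) = (-14269 + 134/99) + ((-2135 + 243)*(14 - 13574))/47 = (-14269 + 134*(1/99)) - 1892*(-13560)*(1/47) = (-14269 + 134/99) + 25655520*(1/47) = -1412497/99 + 25655520/47 = 2473509121/4653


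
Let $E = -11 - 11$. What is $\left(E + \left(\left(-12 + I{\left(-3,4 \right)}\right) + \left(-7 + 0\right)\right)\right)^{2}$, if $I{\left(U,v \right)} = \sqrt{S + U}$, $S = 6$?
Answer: $\left(41 - \sqrt{3}\right)^{2} \approx 1542.0$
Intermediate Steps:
$I{\left(U,v \right)} = \sqrt{6 + U}$
$E = -22$
$\left(E + \left(\left(-12 + I{\left(-3,4 \right)}\right) + \left(-7 + 0\right)\right)\right)^{2} = \left(-22 + \left(\left(-12 + \sqrt{6 - 3}\right) + \left(-7 + 0\right)\right)\right)^{2} = \left(-22 - \left(19 - \sqrt{3}\right)\right)^{2} = \left(-41 + \sqrt{3}\right)^{2}$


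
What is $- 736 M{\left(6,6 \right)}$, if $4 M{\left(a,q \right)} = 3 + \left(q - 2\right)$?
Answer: $-1288$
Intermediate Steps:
$M{\left(a,q \right)} = \frac{1}{4} + \frac{q}{4}$ ($M{\left(a,q \right)} = \frac{3 + \left(q - 2\right)}{4} = \frac{3 + \left(-2 + q\right)}{4} = \frac{1 + q}{4} = \frac{1}{4} + \frac{q}{4}$)
$- 736 M{\left(6,6 \right)} = - 736 \left(\frac{1}{4} + \frac{1}{4} \cdot 6\right) = - 736 \left(\frac{1}{4} + \frac{3}{2}\right) = \left(-736\right) \frac{7}{4} = -1288$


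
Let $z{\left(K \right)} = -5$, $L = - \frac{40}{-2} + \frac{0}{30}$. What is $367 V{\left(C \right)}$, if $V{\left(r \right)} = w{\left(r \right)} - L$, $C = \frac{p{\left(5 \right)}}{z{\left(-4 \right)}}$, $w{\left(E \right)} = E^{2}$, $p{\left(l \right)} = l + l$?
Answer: $-5872$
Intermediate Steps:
$p{\left(l \right)} = 2 l$
$L = 20$ ($L = \left(-40\right) \left(- \frac{1}{2}\right) + 0 \cdot \frac{1}{30} = 20 + 0 = 20$)
$C = -2$ ($C = \frac{2 \cdot 5}{-5} = 10 \left(- \frac{1}{5}\right) = -2$)
$V{\left(r \right)} = -20 + r^{2}$ ($V{\left(r \right)} = r^{2} - 20 = -20 + r^{2}$)
$367 V{\left(C \right)} = 367 \left(-20 + \left(-2\right)^{2}\right) = 367 \left(-20 + 4\right) = 367 \left(-16\right) = -5872$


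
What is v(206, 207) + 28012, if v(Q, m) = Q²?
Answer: 70448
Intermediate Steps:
v(206, 207) + 28012 = 206² + 28012 = 42436 + 28012 = 70448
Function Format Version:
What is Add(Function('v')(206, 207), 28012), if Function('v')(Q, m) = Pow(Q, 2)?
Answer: 70448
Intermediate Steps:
Add(Function('v')(206, 207), 28012) = Add(Pow(206, 2), 28012) = Add(42436, 28012) = 70448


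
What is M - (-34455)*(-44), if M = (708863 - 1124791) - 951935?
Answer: -2883883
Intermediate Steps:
M = -1367863 (M = -415928 - 951935 = -1367863)
M - (-34455)*(-44) = -1367863 - (-34455)*(-44) = -1367863 - 1*1516020 = -1367863 - 1516020 = -2883883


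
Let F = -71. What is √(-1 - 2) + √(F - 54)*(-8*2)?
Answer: I*(√3 - 80*√5) ≈ -177.15*I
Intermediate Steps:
√(-1 - 2) + √(F - 54)*(-8*2) = √(-1 - 2) + √(-71 - 54)*(-8*2) = √(-3) + √(-125)*(-16) = I*√3 + (5*I*√5)*(-16) = I*√3 - 80*I*√5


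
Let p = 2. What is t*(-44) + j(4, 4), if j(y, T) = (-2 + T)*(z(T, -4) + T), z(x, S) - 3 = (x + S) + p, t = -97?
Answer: 4286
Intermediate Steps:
z(x, S) = 5 + S + x (z(x, S) = 3 + ((x + S) + 2) = 3 + ((S + x) + 2) = 3 + (2 + S + x) = 5 + S + x)
j(y, T) = (1 + 2*T)*(-2 + T) (j(y, T) = (-2 + T)*((5 - 4 + T) + T) = (-2 + T)*((1 + T) + T) = (-2 + T)*(1 + 2*T) = (1 + 2*T)*(-2 + T))
t*(-44) + j(4, 4) = -97*(-44) + (-2 - 3*4 + 2*4²) = 4268 + (-2 - 12 + 2*16) = 4268 + (-2 - 12 + 32) = 4268 + 18 = 4286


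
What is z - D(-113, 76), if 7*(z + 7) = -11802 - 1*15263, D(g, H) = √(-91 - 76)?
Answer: -27114/7 - I*√167 ≈ -3873.4 - 12.923*I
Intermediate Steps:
D(g, H) = I*√167 (D(g, H) = √(-167) = I*√167)
z = -27114/7 (z = -7 + (-11802 - 1*15263)/7 = -7 + (-11802 - 15263)/7 = -7 + (⅐)*(-27065) = -7 - 27065/7 = -27114/7 ≈ -3873.4)
z - D(-113, 76) = -27114/7 - I*√167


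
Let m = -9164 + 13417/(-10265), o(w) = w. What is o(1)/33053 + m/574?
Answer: -3109682388371/194751911830 ≈ -15.967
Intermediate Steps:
m = -94081877/10265 (m = -9164 + 13417*(-1/10265) = -9164 - 13417/10265 = -94081877/10265 ≈ -9165.3)
o(1)/33053 + m/574 = 1/33053 - 94081877/10265/574 = 1*(1/33053) - 94081877/10265*1/574 = 1/33053 - 94081877/5892110 = -3109682388371/194751911830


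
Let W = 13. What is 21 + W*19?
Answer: 268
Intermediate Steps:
21 + W*19 = 21 + 13*19 = 21 + 247 = 268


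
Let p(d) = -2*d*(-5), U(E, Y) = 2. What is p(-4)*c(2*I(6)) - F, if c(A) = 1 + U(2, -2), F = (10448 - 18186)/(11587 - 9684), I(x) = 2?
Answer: -220622/1903 ≈ -115.93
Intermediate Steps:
p(d) = 10*d
F = -7738/1903 ≈ -4.0662
c(A) = 3 (c(A) = 1 + 2 = 3)
p(-4)*c(2*I(6)) - F = (10*(-4))*3 - 1*(-7738/1903) = -40*3 + 7738/1903 = -120 + 7738/1903 = -220622/1903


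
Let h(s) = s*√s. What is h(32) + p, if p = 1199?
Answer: 1199 + 128*√2 ≈ 1380.0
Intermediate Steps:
h(s) = s^(3/2)
h(32) + p = 32^(3/2) + 1199 = 128*√2 + 1199 = 1199 + 128*√2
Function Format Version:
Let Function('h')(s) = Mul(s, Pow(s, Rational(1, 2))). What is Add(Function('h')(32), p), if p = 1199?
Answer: Add(1199, Mul(128, Pow(2, Rational(1, 2)))) ≈ 1380.0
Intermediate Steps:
Function('h')(s) = Pow(s, Rational(3, 2))
Add(Function('h')(32), p) = Add(Pow(32, Rational(3, 2)), 1199) = Add(Mul(128, Pow(2, Rational(1, 2))), 1199) = Add(1199, Mul(128, Pow(2, Rational(1, 2))))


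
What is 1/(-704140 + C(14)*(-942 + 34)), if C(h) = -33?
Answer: -1/674176 ≈ -1.4833e-6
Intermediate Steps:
1/(-704140 + C(14)*(-942 + 34)) = 1/(-704140 - 33*(-942 + 34)) = 1/(-704140 - 33*(-908)) = 1/(-704140 + 29964) = 1/(-674176) = -1/674176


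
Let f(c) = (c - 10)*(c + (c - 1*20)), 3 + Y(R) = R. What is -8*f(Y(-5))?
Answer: -5184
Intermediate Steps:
Y(R) = -3 + R
f(c) = (-20 + 2*c)*(-10 + c) (f(c) = (-10 + c)*(c + (c - 20)) = (-10 + c)*(c + (-20 + c)) = (-10 + c)*(-20 + 2*c) = (-20 + 2*c)*(-10 + c))
-8*f(Y(-5)) = -8*(200 - 40*(-3 - 5) + 2*(-3 - 5)²) = -8*(200 - 40*(-8) + 2*(-8)²) = -8*(200 + 320 + 2*64) = -8*(200 + 320 + 128) = -8*648 = -5184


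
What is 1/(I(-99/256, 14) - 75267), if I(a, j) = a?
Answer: -256/19268451 ≈ -1.3286e-5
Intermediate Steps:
1/(I(-99/256, 14) - 75267) = 1/(-99/256 - 75267) = 1/(-19268451/256) = -256/19268451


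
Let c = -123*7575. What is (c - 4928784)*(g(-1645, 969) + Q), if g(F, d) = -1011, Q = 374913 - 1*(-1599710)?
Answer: -11566370888508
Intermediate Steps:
Q = 1974623 (Q = 374913 + 1599710 = 1974623)
c = -931725
(c - 4928784)*(g(-1645, 969) + Q) = (-931725 - 4928784)*(-1011 + 1974623) = -5860509*1973612 = -11566370888508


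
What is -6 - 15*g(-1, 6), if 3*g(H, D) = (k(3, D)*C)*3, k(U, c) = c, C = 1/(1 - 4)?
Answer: 24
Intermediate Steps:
C = -⅓ (C = 1/(-3) = -⅓ ≈ -0.33333)
g(H, D) = -D/3 (g(H, D) = ((D*(-⅓))*3)/3 = (-D/3*3)/3 = (-D)/3 = -D/3)
-6 - 15*g(-1, 6) = -6 - (-5)*6 = -6 - 15*(-2) = -6 + 30 = 24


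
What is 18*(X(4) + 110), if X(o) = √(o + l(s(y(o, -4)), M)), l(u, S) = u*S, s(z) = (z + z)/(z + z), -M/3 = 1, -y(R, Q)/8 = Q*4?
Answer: 1998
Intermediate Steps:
y(R, Q) = -32*Q (y(R, Q) = -8*Q*4 = -32*Q)
M = -3 (M = -3*1 = -3)
s(z) = 1 (s(z) = (2*z)/((2*z)) = (2*z)*(1/(2*z)) = 1)
l(u, S) = S*u
X(o) = √(-3 + o) (X(o) = √(o - 3*1) = √(o - 3) = √(-3 + o))
18*(X(4) + 110) = 18*(√(-3 + 4) + 110) = 18*(√1 + 110) = 18*(1 + 110) = 18*111 = 1998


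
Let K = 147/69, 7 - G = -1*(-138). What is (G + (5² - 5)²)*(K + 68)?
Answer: 433897/23 ≈ 18865.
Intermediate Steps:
G = -131 (G = 7 - (-1)*(-138) = 7 - 1*138 = 7 - 138 = -131)
K = 49/23 (K = 147*(1/69) = 49/23 ≈ 2.1304)
(G + (5² - 5)²)*(K + 68) = (-131 + (5² - 5)²)*(49/23 + 68) = (-131 + (25 - 5)²)*(1613/23) = (-131 + 20²)*(1613/23) = (-131 + 400)*(1613/23) = 269*(1613/23) = 433897/23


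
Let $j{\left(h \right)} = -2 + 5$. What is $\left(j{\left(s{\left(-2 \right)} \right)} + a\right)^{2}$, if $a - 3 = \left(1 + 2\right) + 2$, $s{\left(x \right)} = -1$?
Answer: $121$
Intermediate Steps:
$j{\left(h \right)} = 3$
$a = 8$ ($a = 3 + \left(\left(1 + 2\right) + 2\right) = 3 + \left(3 + 2\right) = 3 + 5 = 8$)
$\left(j{\left(s{\left(-2 \right)} \right)} + a\right)^{2} = \left(3 + 8\right)^{2} = 11^{2} = 121$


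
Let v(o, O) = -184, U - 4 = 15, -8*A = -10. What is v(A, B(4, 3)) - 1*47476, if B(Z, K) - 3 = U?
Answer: -47660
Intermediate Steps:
A = 5/4 (A = -⅛*(-10) = 5/4 ≈ 1.2500)
U = 19 (U = 4 + 15 = 19)
B(Z, K) = 22 (B(Z, K) = 3 + 19 = 22)
v(A, B(4, 3)) - 1*47476 = -184 - 1*47476 = -184 - 47476 = -47660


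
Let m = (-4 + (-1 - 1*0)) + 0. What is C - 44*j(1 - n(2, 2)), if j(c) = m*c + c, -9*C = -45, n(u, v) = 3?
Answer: -347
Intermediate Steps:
m = -5 (m = (-4 + (-1 + 0)) + 0 = (-4 - 1) + 0 = -5 + 0 = -5)
C = 5 (C = -⅑*(-45) = 5)
j(c) = -4*c (j(c) = -5*c + c = -4*c)
C - 44*j(1 - n(2, 2)) = 5 - (-176)*(1 - 1*3) = 5 - (-176)*(1 - 3) = 5 - (-176)*(-2) = 5 - 44*8 = 5 - 352 = -347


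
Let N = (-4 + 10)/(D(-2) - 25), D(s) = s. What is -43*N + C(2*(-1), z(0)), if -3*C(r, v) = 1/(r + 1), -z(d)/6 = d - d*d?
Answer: 89/9 ≈ 9.8889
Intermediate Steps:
z(d) = -6*d + 6*d² (z(d) = -6*(d - d*d) = -6*(d - d²) = -6*d + 6*d²)
C(r, v) = -1/(3*(1 + r)) (C(r, v) = -1/(3*(r + 1)) = -1/(3*(1 + r)))
N = -2/9 (N = (-4 + 10)/(-2 - 25) = 6/(-27) = 6*(-1/27) = -2/9 ≈ -0.22222)
-43*N + C(2*(-1), z(0)) = -43*(-2/9) - 1/(3 + 3*(2*(-1))) = 86/9 - 1/(3 + 3*(-2)) = 86/9 - 1/(3 - 6) = 86/9 - 1/(-3) = 86/9 - 1*(-⅓) = 86/9 + ⅓ = 89/9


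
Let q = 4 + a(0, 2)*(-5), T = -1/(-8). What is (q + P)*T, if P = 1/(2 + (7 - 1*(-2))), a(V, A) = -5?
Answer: 40/11 ≈ 3.6364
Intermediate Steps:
P = 1/11 (P = 1/(2 + (7 + 2)) = 1/(2 + 9) = 1/11 ≈ 0.090909)
T = ⅛ (T = -1*(-⅛) = ⅛ ≈ 0.12500)
q = 29 (q = 4 - 5*(-5) = 4 + 25 = 29)
(q + P)*T = (29 + 1/11)*(⅛) = (320/11)*(⅛) = 40/11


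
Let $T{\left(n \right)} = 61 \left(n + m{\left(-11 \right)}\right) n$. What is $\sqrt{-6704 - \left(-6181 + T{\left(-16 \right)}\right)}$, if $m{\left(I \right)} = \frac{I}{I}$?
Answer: $i \sqrt{15163} \approx 123.14 i$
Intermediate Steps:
$m{\left(I \right)} = 1$
$T{\left(n \right)} = n \left(61 + 61 n\right)$ ($T{\left(n \right)} = 61 \left(n + 1\right) n = 61 \left(1 + n\right) n = \left(61 + 61 n\right) n = n \left(61 + 61 n\right)$)
$\sqrt{-6704 - \left(-6181 + T{\left(-16 \right)}\right)} = \sqrt{-6704 + \left(6181 - 61 \left(-16\right) \left(1 - 16\right)\right)} = \sqrt{-6704 + \left(6181 - 61 \left(-16\right) \left(-15\right)\right)} = \sqrt{-6704 + \left(6181 - 14640\right)} = \sqrt{-6704 - 8459} = \sqrt{-15163} = i \sqrt{15163}$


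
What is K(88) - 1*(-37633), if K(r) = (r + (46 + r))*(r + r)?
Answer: 76705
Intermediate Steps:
K(r) = 2*r*(46 + 2*r) (K(r) = (46 + 2*r)*(2*r) = 2*r*(46 + 2*r))
K(88) - 1*(-37633) = 4*88*(23 + 88) - 1*(-37633) = 4*88*111 + 37633 = 39072 + 37633 = 76705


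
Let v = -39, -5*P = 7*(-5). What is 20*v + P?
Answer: -773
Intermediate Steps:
P = 7 (P = -7*(-5)/5 = -⅕*(-35) = 7)
20*v + P = 20*(-39) + 7 = -780 + 7 = -773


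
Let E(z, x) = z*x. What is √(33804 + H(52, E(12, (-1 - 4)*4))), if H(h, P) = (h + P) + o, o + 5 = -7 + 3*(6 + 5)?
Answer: √33637 ≈ 183.40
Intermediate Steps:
E(z, x) = x*z
o = 21 (o = -5 + (-7 + 3*(6 + 5)) = -5 + (-7 + 3*11) = -5 + (-7 + 33) = -5 + 26 = 21)
H(h, P) = 21 + P + h (H(h, P) = (h + P) + 21 = (P + h) + 21 = 21 + P + h)
√(33804 + H(52, E(12, (-1 - 4)*4))) = √(33804 + (21 + ((-1 - 4)*4)*12 + 52)) = √(33804 + (21 - 5*4*12 + 52)) = √(33804 + (21 - 20*12 + 52)) = √(33804 + (21 - 240 + 52)) = √(33804 - 167) = √33637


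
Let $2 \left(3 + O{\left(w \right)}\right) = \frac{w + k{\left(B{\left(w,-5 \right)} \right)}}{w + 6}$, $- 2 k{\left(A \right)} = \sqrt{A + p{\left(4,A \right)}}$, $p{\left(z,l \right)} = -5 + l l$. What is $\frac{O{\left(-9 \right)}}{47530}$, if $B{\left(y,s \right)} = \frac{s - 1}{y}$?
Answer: $- \frac{3}{95060} + \frac{i \sqrt{35}}{1711080} \approx -3.1559 \cdot 10^{-5} + 3.4575 \cdot 10^{-6} i$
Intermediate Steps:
$p{\left(z,l \right)} = -5 + l^{2}$
$B{\left(y,s \right)} = \frac{-1 + s}{y}$ ($B{\left(y,s \right)} = \frac{s - 1}{y} = \frac{-1 + s}{y}$)
$k{\left(A \right)} = - \frac{\sqrt{-5 + A + A^{2}}}{2}$ ($k{\left(A \right)} = - \frac{\sqrt{A + \left(-5 + A^{2}\right)}}{2} = - \frac{\sqrt{-5 + A + A^{2}}}{2}$)
$O{\left(w \right)} = -3 + \frac{w - \frac{\sqrt{-5 - \frac{6}{w} + \frac{36}{w^{2}}}}{2}}{2 \left(6 + w\right)}$ ($O{\left(w \right)} = -3 + \frac{\left(w - \frac{\sqrt{-5 + \frac{-1 - 5}{w} + \left(\frac{-1 - 5}{w}\right)^{2}}}{2}\right) \frac{1}{w + 6}}{2} = -3 + \frac{\left(w - \frac{\sqrt{-5 + \frac{1}{w} \left(-6\right) + \left(\frac{1}{w} \left(-6\right)\right)^{2}}}{2}\right) \frac{1}{6 + w}}{2} = -3 + \frac{\left(w - \frac{\sqrt{-5 - \frac{6}{w} + \left(- \frac{6}{w}\right)^{2}}}{2}\right) \frac{1}{6 + w}}{2} = -3 + \frac{\left(w - \frac{\sqrt{-5 - \frac{6}{w} + \frac{36}{w^{2}}}}{2}\right) \frac{1}{6 + w}}{2} = -3 + \frac{\frac{1}{6 + w} \left(w - \frac{\sqrt{-5 - \frac{6}{w} + \frac{36}{w^{2}}}}{2}\right)}{2} = -3 + \frac{w - \frac{\sqrt{-5 - \frac{6}{w} + \frac{36}{w^{2}}}}{2}}{2 \left(6 + w\right)}$)
$\frac{O{\left(-9 \right)}}{47530} = \frac{\frac{1}{4} \frac{1}{6 - 9} \left(-72 - \sqrt{-5 - \frac{6}{-9} + \frac{36}{81}} - -90\right)}{47530} = \frac{-72 - \sqrt{-5 - - \frac{2}{3} + 36 \cdot \frac{1}{81}} + 90}{4 \left(-3\right)} \frac{1}{47530} = \frac{1}{4} \left(- \frac{1}{3}\right) \left(-72 - \sqrt{-5 + \frac{2}{3} + \frac{4}{9}} + 90\right) \frac{1}{47530} = \frac{1}{4} \left(- \frac{1}{3}\right) \left(-72 - \sqrt{- \frac{35}{9}} + 90\right) \frac{1}{47530} = \frac{1}{4} \left(- \frac{1}{3}\right) \left(-72 - \frac{i \sqrt{35}}{3} + 90\right) \frac{1}{47530} = \frac{1}{4} \left(- \frac{1}{3}\right) \left(18 - \frac{i \sqrt{35}}{3}\right) \frac{1}{47530} = \left(- \frac{3}{2} + \frac{i \sqrt{35}}{36}\right) \frac{1}{47530} = - \frac{3}{95060} + \frac{i \sqrt{35}}{1711080}$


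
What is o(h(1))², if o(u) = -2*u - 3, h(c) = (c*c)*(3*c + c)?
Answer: 121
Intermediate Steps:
h(c) = 4*c³ (h(c) = c²*(4*c) = 4*c³)
o(u) = -3 - 2*u
o(h(1))² = (-3 - 8*1³)² = (-3 - 8)² = (-11)² = 121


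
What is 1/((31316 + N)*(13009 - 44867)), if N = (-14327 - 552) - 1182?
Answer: -1/485993790 ≈ -2.0576e-9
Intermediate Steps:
N = -16061 (N = -14879 - 1182 = -16061)
1/((31316 + N)*(13009 - 44867)) = 1/((31316 - 16061)*(13009 - 44867)) = 1/(15255*(-31858)) = 1/(-485993790) = -1/485993790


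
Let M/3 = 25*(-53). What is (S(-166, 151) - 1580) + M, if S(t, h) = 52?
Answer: -5503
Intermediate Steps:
M = -3975 (M = 3*(25*(-53)) = 3*(-1325) = -3975)
(S(-166, 151) - 1580) + M = (52 - 1580) - 3975 = -1528 - 3975 = -5503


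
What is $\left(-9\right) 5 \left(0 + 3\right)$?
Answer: $-135$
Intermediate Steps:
$\left(-9\right) 5 \left(0 + 3\right) = \left(-45\right) 3 = -135$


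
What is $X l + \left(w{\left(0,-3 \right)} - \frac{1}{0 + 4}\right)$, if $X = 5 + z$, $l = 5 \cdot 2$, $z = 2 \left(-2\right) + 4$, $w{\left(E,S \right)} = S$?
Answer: $\frac{187}{4} \approx 46.75$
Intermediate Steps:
$z = 0$ ($z = -4 + 4 = 0$)
$l = 10$
$X = 5$ ($X = 5 + 0 = 5$)
$X l + \left(w{\left(0,-3 \right)} - \frac{1}{0 + 4}\right) = 5 \cdot 10 - \left(3 + \frac{1}{0 + 4}\right) = 50 - \frac{13}{4} = \frac{187}{4}$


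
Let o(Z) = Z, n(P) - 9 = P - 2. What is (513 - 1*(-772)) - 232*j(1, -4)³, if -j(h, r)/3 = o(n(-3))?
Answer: 402181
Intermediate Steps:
n(P) = 7 + P (n(P) = 9 + (P - 2) = 9 + (-2 + P) = 7 + P)
j(h, r) = -12 (j(h, r) = -3*(7 - 3) = -3*4 = -12)
(513 - 1*(-772)) - 232*j(1, -4)³ = (513 - 1*(-772)) - 232*(-12)³ = (513 + 772) - 232*(-1728) = 1285 + 400896 = 402181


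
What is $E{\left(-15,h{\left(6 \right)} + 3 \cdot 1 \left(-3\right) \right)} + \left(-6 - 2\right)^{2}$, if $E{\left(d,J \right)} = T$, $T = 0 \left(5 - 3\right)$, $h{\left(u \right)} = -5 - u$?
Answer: $64$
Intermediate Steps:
$T = 0$ ($T = 0 \cdot 2 = 0$)
$E{\left(d,J \right)} = 0$
$E{\left(-15,h{\left(6 \right)} + 3 \cdot 1 \left(-3\right) \right)} + \left(-6 - 2\right)^{2} = 0 + \left(-6 - 2\right)^{2} = 0 + \left(-8\right)^{2} = 0 + 64 = 64$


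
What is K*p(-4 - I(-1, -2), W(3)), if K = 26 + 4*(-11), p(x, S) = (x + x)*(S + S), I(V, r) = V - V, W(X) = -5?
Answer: -1440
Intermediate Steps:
I(V, r) = 0
p(x, S) = 4*S*x (p(x, S) = (2*x)*(2*S) = 4*S*x)
K = -18 (K = 26 - 44 = -18)
K*p(-4 - I(-1, -2), W(3)) = -72*(-5)*(-4 - 1*0) = -72*(-5)*(-4 + 0) = -72*(-5)*(-4) = -18*80 = -1440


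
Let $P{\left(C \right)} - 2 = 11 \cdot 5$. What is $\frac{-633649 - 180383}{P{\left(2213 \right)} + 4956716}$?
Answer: $- \frac{814032}{4956773} \approx -0.16423$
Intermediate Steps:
$P{\left(C \right)} = 57$ ($P{\left(C \right)} = 2 + 11 \cdot 5 = 2 + 55 = 57$)
$\frac{-633649 - 180383}{P{\left(2213 \right)} + 4956716} = \frac{-633649 - 180383}{57 + 4956716} = - \frac{814032}{4956773}$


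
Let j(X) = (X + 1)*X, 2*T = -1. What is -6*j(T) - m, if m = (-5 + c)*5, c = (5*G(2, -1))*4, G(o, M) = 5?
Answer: -947/2 ≈ -473.50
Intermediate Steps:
T = -½ (T = (½)*(-1) = -½ ≈ -0.50000)
j(X) = X*(1 + X) (j(X) = (1 + X)*X = X*(1 + X))
c = 100 (c = (5*5)*4 = 25*4 = 100)
m = 475 (m = (-5 + 100)*5 = 95*5 = 475)
-6*j(T) - m = -(-3)*(1 - ½) - 1*475 = -(-3)/2 - 475 = -6*(-¼) - 475 = 3/2 - 475 = -947/2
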